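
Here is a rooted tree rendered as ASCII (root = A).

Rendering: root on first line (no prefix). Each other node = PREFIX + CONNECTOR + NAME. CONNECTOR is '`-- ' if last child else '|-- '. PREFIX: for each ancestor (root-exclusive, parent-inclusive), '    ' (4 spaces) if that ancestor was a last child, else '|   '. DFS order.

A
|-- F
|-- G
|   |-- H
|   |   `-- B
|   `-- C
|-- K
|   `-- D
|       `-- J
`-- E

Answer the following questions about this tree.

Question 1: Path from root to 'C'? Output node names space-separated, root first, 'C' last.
Walk down from root: A -> G -> C

Answer: A G C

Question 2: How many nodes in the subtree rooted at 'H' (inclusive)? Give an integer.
Subtree rooted at H contains: B, H
Count = 2

Answer: 2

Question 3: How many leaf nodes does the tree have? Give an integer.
Leaves (nodes with no children): B, C, E, F, J

Answer: 5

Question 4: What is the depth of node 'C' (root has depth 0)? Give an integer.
Answer: 2

Derivation:
Path from root to C: A -> G -> C
Depth = number of edges = 2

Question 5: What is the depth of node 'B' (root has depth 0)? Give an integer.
Path from root to B: A -> G -> H -> B
Depth = number of edges = 3

Answer: 3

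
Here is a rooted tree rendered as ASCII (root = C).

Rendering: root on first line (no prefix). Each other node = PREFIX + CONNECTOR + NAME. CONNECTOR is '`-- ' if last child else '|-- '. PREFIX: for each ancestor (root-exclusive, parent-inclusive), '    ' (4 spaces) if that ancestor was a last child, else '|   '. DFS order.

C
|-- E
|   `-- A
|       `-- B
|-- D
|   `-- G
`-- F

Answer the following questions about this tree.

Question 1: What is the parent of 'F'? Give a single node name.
Answer: C

Derivation:
Scan adjacency: F appears as child of C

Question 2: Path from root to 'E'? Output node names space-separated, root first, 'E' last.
Answer: C E

Derivation:
Walk down from root: C -> E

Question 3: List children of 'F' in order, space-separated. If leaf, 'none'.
Answer: none

Derivation:
Node F's children (from adjacency): (leaf)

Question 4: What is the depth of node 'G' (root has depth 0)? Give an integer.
Path from root to G: C -> D -> G
Depth = number of edges = 2

Answer: 2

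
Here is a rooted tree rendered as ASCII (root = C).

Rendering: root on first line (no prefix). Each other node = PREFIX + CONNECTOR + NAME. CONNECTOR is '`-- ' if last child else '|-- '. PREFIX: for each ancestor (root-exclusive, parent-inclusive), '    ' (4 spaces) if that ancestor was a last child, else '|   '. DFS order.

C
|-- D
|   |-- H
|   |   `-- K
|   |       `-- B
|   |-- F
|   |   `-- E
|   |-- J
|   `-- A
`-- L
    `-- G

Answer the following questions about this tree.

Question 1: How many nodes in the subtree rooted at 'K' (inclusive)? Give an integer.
Subtree rooted at K contains: B, K
Count = 2

Answer: 2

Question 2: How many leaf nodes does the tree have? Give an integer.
Answer: 5

Derivation:
Leaves (nodes with no children): A, B, E, G, J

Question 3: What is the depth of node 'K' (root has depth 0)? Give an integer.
Answer: 3

Derivation:
Path from root to K: C -> D -> H -> K
Depth = number of edges = 3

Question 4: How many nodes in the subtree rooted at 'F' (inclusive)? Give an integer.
Subtree rooted at F contains: E, F
Count = 2

Answer: 2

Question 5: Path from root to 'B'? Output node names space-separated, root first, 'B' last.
Walk down from root: C -> D -> H -> K -> B

Answer: C D H K B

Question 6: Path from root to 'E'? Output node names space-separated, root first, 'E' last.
Answer: C D F E

Derivation:
Walk down from root: C -> D -> F -> E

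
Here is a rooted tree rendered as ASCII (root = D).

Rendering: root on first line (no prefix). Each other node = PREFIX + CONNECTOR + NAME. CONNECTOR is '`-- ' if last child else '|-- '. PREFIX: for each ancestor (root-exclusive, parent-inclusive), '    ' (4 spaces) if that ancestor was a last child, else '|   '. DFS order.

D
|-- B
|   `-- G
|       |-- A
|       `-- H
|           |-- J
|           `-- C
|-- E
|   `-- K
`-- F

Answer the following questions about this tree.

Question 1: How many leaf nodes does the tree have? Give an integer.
Leaves (nodes with no children): A, C, F, J, K

Answer: 5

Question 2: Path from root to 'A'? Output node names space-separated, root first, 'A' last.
Answer: D B G A

Derivation:
Walk down from root: D -> B -> G -> A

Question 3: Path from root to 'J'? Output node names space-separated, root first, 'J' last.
Answer: D B G H J

Derivation:
Walk down from root: D -> B -> G -> H -> J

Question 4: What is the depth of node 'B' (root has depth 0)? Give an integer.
Path from root to B: D -> B
Depth = number of edges = 1

Answer: 1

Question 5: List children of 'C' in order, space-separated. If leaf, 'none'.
Answer: none

Derivation:
Node C's children (from adjacency): (leaf)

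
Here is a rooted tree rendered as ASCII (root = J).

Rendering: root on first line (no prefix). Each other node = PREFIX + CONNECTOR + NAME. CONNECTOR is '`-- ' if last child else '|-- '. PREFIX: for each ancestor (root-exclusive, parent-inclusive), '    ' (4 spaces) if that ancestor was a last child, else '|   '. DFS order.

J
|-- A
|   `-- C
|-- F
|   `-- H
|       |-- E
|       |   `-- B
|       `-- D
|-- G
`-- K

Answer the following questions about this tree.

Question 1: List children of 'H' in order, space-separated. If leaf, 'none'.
Answer: E D

Derivation:
Node H's children (from adjacency): E, D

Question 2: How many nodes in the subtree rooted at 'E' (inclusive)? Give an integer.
Answer: 2

Derivation:
Subtree rooted at E contains: B, E
Count = 2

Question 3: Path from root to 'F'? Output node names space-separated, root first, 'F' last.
Answer: J F

Derivation:
Walk down from root: J -> F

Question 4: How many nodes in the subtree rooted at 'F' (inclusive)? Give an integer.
Answer: 5

Derivation:
Subtree rooted at F contains: B, D, E, F, H
Count = 5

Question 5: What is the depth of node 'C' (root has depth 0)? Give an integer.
Answer: 2

Derivation:
Path from root to C: J -> A -> C
Depth = number of edges = 2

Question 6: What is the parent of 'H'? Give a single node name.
Scan adjacency: H appears as child of F

Answer: F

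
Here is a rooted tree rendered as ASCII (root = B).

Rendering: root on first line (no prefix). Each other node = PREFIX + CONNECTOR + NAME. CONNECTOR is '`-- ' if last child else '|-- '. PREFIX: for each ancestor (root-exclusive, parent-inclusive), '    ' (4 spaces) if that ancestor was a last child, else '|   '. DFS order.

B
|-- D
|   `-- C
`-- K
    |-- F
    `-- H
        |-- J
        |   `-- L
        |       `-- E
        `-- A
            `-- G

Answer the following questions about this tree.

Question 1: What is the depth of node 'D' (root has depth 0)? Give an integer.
Answer: 1

Derivation:
Path from root to D: B -> D
Depth = number of edges = 1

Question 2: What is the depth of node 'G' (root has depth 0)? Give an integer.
Answer: 4

Derivation:
Path from root to G: B -> K -> H -> A -> G
Depth = number of edges = 4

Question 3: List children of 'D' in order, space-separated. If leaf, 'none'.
Answer: C

Derivation:
Node D's children (from adjacency): C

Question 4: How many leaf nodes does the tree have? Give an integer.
Answer: 4

Derivation:
Leaves (nodes with no children): C, E, F, G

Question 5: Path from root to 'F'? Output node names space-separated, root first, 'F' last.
Walk down from root: B -> K -> F

Answer: B K F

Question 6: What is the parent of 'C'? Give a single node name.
Scan adjacency: C appears as child of D

Answer: D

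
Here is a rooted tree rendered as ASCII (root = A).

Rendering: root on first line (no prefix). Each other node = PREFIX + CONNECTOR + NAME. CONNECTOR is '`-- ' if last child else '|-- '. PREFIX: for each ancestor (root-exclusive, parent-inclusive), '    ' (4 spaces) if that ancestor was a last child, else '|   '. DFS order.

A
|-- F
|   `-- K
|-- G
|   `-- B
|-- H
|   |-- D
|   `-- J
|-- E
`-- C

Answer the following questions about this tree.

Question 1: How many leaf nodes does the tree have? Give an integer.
Answer: 6

Derivation:
Leaves (nodes with no children): B, C, D, E, J, K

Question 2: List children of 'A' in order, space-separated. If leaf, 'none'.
Node A's children (from adjacency): F, G, H, E, C

Answer: F G H E C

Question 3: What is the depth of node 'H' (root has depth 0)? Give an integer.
Path from root to H: A -> H
Depth = number of edges = 1

Answer: 1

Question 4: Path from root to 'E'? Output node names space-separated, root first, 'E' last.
Walk down from root: A -> E

Answer: A E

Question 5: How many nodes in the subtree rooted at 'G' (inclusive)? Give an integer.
Subtree rooted at G contains: B, G
Count = 2

Answer: 2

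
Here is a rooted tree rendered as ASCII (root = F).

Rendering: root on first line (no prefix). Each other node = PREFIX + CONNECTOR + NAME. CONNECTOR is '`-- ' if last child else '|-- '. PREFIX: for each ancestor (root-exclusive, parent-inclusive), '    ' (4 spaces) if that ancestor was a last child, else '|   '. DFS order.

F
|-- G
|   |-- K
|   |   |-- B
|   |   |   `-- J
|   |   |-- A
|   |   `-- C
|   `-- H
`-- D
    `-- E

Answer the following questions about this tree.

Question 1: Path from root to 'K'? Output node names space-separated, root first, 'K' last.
Walk down from root: F -> G -> K

Answer: F G K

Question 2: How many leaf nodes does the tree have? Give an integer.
Answer: 5

Derivation:
Leaves (nodes with no children): A, C, E, H, J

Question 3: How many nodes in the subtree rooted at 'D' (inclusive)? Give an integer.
Answer: 2

Derivation:
Subtree rooted at D contains: D, E
Count = 2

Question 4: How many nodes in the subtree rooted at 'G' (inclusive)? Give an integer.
Subtree rooted at G contains: A, B, C, G, H, J, K
Count = 7

Answer: 7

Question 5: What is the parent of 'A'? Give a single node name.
Scan adjacency: A appears as child of K

Answer: K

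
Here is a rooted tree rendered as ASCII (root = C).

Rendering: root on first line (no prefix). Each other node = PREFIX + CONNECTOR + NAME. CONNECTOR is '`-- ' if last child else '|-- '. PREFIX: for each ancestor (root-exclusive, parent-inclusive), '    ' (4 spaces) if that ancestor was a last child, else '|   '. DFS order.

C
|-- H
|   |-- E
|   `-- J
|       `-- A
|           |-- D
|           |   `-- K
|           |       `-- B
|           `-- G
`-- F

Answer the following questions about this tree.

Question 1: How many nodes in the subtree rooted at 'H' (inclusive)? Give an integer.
Answer: 8

Derivation:
Subtree rooted at H contains: A, B, D, E, G, H, J, K
Count = 8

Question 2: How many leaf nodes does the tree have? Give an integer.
Answer: 4

Derivation:
Leaves (nodes with no children): B, E, F, G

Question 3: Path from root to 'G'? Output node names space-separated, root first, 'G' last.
Answer: C H J A G

Derivation:
Walk down from root: C -> H -> J -> A -> G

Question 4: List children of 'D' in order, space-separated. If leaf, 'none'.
Node D's children (from adjacency): K

Answer: K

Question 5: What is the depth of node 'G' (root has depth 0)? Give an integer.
Path from root to G: C -> H -> J -> A -> G
Depth = number of edges = 4

Answer: 4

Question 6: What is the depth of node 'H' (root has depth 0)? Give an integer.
Answer: 1

Derivation:
Path from root to H: C -> H
Depth = number of edges = 1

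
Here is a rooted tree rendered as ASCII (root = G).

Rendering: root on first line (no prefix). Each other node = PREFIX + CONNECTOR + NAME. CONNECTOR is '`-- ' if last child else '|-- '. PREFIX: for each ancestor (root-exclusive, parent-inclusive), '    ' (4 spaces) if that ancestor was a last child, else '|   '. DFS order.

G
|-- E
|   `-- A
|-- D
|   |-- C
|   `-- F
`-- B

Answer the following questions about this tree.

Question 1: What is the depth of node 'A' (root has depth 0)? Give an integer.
Path from root to A: G -> E -> A
Depth = number of edges = 2

Answer: 2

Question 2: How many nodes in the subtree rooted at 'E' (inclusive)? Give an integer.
Subtree rooted at E contains: A, E
Count = 2

Answer: 2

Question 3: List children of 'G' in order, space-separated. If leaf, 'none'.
Node G's children (from adjacency): E, D, B

Answer: E D B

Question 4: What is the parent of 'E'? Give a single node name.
Scan adjacency: E appears as child of G

Answer: G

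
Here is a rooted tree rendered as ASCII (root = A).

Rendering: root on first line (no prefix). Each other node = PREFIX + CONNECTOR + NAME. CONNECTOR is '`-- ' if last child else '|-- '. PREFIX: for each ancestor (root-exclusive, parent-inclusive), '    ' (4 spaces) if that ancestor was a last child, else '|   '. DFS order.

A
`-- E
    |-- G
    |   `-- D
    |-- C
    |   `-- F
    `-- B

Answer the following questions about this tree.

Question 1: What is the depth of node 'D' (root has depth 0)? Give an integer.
Path from root to D: A -> E -> G -> D
Depth = number of edges = 3

Answer: 3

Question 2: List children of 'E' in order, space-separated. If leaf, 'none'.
Node E's children (from adjacency): G, C, B

Answer: G C B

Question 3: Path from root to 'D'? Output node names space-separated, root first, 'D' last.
Walk down from root: A -> E -> G -> D

Answer: A E G D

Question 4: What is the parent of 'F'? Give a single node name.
Answer: C

Derivation:
Scan adjacency: F appears as child of C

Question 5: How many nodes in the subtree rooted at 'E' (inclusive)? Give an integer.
Subtree rooted at E contains: B, C, D, E, F, G
Count = 6

Answer: 6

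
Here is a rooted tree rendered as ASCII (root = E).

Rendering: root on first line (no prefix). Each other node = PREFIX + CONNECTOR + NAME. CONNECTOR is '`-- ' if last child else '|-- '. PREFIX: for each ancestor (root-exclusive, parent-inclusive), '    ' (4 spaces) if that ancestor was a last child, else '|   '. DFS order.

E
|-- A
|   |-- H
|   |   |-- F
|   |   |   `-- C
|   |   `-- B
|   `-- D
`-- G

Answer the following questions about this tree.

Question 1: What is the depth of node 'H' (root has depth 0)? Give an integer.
Answer: 2

Derivation:
Path from root to H: E -> A -> H
Depth = number of edges = 2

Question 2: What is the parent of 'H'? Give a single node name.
Answer: A

Derivation:
Scan adjacency: H appears as child of A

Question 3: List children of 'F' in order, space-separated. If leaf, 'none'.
Node F's children (from adjacency): C

Answer: C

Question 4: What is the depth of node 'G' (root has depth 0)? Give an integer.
Path from root to G: E -> G
Depth = number of edges = 1

Answer: 1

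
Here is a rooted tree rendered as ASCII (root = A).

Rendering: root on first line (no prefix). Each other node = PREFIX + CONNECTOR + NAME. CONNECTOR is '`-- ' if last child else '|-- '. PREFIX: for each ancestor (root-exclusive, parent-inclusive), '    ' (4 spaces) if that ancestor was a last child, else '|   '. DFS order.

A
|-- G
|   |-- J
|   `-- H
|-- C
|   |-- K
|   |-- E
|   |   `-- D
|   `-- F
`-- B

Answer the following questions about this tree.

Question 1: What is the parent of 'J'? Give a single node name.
Scan adjacency: J appears as child of G

Answer: G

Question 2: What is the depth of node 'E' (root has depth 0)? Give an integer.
Answer: 2

Derivation:
Path from root to E: A -> C -> E
Depth = number of edges = 2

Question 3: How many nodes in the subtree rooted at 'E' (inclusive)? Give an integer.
Subtree rooted at E contains: D, E
Count = 2

Answer: 2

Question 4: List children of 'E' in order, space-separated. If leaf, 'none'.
Answer: D

Derivation:
Node E's children (from adjacency): D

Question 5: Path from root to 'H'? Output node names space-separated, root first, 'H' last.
Answer: A G H

Derivation:
Walk down from root: A -> G -> H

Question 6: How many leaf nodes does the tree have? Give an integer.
Answer: 6

Derivation:
Leaves (nodes with no children): B, D, F, H, J, K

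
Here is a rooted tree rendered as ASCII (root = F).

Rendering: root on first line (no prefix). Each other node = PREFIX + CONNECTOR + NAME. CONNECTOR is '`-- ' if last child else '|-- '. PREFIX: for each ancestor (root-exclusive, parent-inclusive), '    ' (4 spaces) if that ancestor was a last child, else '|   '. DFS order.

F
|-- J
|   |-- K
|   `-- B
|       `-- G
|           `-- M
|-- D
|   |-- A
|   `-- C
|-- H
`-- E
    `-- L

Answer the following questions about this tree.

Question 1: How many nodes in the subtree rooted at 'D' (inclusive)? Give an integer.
Answer: 3

Derivation:
Subtree rooted at D contains: A, C, D
Count = 3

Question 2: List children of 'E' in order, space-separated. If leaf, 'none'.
Answer: L

Derivation:
Node E's children (from adjacency): L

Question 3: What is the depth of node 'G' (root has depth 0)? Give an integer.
Answer: 3

Derivation:
Path from root to G: F -> J -> B -> G
Depth = number of edges = 3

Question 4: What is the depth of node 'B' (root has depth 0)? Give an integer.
Path from root to B: F -> J -> B
Depth = number of edges = 2

Answer: 2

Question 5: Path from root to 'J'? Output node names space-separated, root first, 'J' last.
Walk down from root: F -> J

Answer: F J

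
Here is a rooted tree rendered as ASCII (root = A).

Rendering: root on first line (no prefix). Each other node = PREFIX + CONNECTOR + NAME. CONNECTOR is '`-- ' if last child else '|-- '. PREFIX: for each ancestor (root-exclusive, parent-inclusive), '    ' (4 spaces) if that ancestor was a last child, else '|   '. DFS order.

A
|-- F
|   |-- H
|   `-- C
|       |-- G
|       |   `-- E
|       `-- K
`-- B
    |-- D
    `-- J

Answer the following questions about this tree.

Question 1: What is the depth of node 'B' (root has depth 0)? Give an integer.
Answer: 1

Derivation:
Path from root to B: A -> B
Depth = number of edges = 1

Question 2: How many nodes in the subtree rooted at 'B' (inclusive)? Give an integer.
Subtree rooted at B contains: B, D, J
Count = 3

Answer: 3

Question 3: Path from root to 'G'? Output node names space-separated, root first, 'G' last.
Walk down from root: A -> F -> C -> G

Answer: A F C G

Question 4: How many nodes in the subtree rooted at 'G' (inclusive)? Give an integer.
Subtree rooted at G contains: E, G
Count = 2

Answer: 2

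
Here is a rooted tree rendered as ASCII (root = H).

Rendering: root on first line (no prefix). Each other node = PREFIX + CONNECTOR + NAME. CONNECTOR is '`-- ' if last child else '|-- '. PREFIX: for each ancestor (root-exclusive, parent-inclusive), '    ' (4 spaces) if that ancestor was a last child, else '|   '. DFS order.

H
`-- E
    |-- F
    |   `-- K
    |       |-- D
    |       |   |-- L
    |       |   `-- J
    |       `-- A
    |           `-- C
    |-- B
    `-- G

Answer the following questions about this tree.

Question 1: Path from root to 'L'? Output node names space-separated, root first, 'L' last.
Answer: H E F K D L

Derivation:
Walk down from root: H -> E -> F -> K -> D -> L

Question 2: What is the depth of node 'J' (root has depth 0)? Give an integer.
Answer: 5

Derivation:
Path from root to J: H -> E -> F -> K -> D -> J
Depth = number of edges = 5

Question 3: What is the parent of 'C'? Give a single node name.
Answer: A

Derivation:
Scan adjacency: C appears as child of A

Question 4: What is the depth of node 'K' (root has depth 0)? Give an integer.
Answer: 3

Derivation:
Path from root to K: H -> E -> F -> K
Depth = number of edges = 3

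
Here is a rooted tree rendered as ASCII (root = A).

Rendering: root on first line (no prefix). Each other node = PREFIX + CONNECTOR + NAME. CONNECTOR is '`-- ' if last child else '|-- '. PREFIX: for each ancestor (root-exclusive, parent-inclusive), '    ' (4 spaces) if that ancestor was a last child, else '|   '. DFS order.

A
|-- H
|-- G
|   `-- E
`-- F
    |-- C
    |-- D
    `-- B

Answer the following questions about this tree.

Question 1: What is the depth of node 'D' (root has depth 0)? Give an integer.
Answer: 2

Derivation:
Path from root to D: A -> F -> D
Depth = number of edges = 2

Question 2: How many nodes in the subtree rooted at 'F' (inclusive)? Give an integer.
Subtree rooted at F contains: B, C, D, F
Count = 4

Answer: 4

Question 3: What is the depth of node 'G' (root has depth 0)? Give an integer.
Answer: 1

Derivation:
Path from root to G: A -> G
Depth = number of edges = 1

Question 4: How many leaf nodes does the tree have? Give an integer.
Answer: 5

Derivation:
Leaves (nodes with no children): B, C, D, E, H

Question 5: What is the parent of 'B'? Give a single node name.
Answer: F

Derivation:
Scan adjacency: B appears as child of F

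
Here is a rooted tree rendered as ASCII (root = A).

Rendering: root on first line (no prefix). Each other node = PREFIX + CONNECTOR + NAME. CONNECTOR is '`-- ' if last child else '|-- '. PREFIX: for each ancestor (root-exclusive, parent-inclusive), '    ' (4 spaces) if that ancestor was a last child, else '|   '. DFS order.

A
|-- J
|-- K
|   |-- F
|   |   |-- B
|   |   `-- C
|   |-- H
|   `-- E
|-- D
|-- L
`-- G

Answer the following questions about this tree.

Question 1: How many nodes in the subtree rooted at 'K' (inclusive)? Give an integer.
Answer: 6

Derivation:
Subtree rooted at K contains: B, C, E, F, H, K
Count = 6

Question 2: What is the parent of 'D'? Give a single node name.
Scan adjacency: D appears as child of A

Answer: A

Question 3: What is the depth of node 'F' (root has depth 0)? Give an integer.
Answer: 2

Derivation:
Path from root to F: A -> K -> F
Depth = number of edges = 2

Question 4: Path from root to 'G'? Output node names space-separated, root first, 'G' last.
Answer: A G

Derivation:
Walk down from root: A -> G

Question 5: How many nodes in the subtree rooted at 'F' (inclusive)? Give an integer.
Subtree rooted at F contains: B, C, F
Count = 3

Answer: 3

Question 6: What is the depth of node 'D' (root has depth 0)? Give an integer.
Path from root to D: A -> D
Depth = number of edges = 1

Answer: 1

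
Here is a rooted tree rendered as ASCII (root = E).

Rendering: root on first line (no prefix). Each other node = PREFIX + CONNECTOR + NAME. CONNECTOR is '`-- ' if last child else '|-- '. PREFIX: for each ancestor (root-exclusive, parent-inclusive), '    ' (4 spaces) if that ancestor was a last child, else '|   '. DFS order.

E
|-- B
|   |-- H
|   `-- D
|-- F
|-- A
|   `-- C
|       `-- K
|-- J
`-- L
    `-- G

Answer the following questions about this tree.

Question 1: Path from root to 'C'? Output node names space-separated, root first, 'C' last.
Walk down from root: E -> A -> C

Answer: E A C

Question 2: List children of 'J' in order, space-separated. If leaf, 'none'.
Node J's children (from adjacency): (leaf)

Answer: none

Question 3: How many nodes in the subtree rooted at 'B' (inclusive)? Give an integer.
Answer: 3

Derivation:
Subtree rooted at B contains: B, D, H
Count = 3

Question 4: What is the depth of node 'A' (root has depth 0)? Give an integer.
Path from root to A: E -> A
Depth = number of edges = 1

Answer: 1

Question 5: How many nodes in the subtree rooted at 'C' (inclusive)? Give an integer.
Answer: 2

Derivation:
Subtree rooted at C contains: C, K
Count = 2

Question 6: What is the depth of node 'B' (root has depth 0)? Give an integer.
Path from root to B: E -> B
Depth = number of edges = 1

Answer: 1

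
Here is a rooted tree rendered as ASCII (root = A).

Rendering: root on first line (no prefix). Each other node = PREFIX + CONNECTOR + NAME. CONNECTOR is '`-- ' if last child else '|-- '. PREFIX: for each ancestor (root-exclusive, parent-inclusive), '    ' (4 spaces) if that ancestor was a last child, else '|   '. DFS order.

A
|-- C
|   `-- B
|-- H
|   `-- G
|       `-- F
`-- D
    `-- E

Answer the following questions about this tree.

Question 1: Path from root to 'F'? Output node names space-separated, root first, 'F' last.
Answer: A H G F

Derivation:
Walk down from root: A -> H -> G -> F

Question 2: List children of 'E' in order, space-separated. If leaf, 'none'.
Node E's children (from adjacency): (leaf)

Answer: none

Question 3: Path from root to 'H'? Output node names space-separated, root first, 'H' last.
Walk down from root: A -> H

Answer: A H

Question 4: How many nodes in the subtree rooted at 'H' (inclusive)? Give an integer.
Subtree rooted at H contains: F, G, H
Count = 3

Answer: 3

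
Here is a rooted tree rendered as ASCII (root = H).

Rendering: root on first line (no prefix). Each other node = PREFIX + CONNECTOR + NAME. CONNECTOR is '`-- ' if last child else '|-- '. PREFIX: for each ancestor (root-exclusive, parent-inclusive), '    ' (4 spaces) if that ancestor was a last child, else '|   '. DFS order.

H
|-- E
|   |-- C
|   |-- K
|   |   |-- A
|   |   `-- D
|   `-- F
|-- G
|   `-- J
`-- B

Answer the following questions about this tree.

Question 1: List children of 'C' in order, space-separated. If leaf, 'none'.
Node C's children (from adjacency): (leaf)

Answer: none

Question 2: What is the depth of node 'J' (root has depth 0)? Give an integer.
Path from root to J: H -> G -> J
Depth = number of edges = 2

Answer: 2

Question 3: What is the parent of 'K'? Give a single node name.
Answer: E

Derivation:
Scan adjacency: K appears as child of E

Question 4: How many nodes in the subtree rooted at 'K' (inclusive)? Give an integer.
Subtree rooted at K contains: A, D, K
Count = 3

Answer: 3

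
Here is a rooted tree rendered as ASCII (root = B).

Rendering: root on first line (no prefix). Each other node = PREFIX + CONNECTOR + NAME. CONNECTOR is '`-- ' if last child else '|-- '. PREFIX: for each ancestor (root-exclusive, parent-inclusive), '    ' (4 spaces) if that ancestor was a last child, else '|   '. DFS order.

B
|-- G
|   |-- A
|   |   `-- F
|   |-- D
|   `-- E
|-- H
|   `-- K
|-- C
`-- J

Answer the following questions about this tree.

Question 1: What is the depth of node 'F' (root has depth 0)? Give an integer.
Answer: 3

Derivation:
Path from root to F: B -> G -> A -> F
Depth = number of edges = 3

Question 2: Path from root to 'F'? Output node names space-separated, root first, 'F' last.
Answer: B G A F

Derivation:
Walk down from root: B -> G -> A -> F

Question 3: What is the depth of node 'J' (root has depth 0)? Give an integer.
Answer: 1

Derivation:
Path from root to J: B -> J
Depth = number of edges = 1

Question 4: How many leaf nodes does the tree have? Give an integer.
Answer: 6

Derivation:
Leaves (nodes with no children): C, D, E, F, J, K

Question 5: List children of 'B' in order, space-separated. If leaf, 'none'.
Answer: G H C J

Derivation:
Node B's children (from adjacency): G, H, C, J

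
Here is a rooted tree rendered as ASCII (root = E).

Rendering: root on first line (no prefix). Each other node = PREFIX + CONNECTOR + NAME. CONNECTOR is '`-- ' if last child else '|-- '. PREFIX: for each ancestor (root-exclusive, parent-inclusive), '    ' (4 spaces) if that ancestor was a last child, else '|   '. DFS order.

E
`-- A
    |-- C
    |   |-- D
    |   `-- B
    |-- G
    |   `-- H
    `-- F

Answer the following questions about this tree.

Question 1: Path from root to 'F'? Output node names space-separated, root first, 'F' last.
Answer: E A F

Derivation:
Walk down from root: E -> A -> F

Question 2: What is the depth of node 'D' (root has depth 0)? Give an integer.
Path from root to D: E -> A -> C -> D
Depth = number of edges = 3

Answer: 3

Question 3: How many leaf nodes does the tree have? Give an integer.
Leaves (nodes with no children): B, D, F, H

Answer: 4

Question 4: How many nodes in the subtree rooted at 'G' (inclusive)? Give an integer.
Answer: 2

Derivation:
Subtree rooted at G contains: G, H
Count = 2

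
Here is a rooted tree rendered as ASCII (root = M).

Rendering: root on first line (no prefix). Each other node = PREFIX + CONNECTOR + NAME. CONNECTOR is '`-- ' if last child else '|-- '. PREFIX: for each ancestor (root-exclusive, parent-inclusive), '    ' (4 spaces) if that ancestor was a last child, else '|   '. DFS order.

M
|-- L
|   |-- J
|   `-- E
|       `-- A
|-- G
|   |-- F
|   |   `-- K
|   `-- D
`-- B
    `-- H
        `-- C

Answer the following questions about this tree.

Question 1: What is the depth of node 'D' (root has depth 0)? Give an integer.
Answer: 2

Derivation:
Path from root to D: M -> G -> D
Depth = number of edges = 2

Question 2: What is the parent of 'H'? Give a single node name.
Answer: B

Derivation:
Scan adjacency: H appears as child of B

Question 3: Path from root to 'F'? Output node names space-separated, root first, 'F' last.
Answer: M G F

Derivation:
Walk down from root: M -> G -> F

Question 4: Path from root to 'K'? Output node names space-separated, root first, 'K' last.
Answer: M G F K

Derivation:
Walk down from root: M -> G -> F -> K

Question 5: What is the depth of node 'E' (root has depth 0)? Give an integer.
Answer: 2

Derivation:
Path from root to E: M -> L -> E
Depth = number of edges = 2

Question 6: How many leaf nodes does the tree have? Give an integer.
Answer: 5

Derivation:
Leaves (nodes with no children): A, C, D, J, K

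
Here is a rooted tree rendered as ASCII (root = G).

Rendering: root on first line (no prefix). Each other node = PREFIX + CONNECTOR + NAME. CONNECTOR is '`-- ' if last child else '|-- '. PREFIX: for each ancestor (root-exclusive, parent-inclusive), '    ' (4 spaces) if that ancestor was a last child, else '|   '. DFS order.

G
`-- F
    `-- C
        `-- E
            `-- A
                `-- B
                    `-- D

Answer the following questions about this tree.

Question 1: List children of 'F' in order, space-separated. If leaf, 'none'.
Node F's children (from adjacency): C

Answer: C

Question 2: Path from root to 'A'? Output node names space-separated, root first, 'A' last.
Answer: G F C E A

Derivation:
Walk down from root: G -> F -> C -> E -> A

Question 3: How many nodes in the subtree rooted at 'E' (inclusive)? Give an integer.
Subtree rooted at E contains: A, B, D, E
Count = 4

Answer: 4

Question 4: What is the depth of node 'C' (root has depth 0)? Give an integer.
Answer: 2

Derivation:
Path from root to C: G -> F -> C
Depth = number of edges = 2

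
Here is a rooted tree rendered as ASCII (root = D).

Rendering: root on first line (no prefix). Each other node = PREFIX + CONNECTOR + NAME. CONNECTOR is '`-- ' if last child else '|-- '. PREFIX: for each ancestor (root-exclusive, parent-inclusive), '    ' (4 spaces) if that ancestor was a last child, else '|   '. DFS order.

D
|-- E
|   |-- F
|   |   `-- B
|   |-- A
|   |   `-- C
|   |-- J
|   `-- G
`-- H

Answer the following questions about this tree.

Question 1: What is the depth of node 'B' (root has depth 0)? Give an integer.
Path from root to B: D -> E -> F -> B
Depth = number of edges = 3

Answer: 3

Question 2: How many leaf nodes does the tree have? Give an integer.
Answer: 5

Derivation:
Leaves (nodes with no children): B, C, G, H, J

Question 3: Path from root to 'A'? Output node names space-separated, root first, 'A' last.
Walk down from root: D -> E -> A

Answer: D E A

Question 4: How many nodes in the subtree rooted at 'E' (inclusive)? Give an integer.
Subtree rooted at E contains: A, B, C, E, F, G, J
Count = 7

Answer: 7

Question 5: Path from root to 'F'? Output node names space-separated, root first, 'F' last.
Answer: D E F

Derivation:
Walk down from root: D -> E -> F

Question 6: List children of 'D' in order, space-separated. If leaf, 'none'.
Answer: E H

Derivation:
Node D's children (from adjacency): E, H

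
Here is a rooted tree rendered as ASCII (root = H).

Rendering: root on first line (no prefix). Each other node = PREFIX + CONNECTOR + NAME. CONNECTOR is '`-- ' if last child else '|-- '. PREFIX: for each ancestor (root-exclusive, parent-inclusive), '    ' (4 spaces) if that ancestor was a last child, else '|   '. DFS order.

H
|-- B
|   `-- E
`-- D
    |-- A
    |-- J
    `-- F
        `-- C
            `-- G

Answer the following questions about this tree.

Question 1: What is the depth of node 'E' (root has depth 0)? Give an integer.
Path from root to E: H -> B -> E
Depth = number of edges = 2

Answer: 2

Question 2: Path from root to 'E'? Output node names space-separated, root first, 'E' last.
Answer: H B E

Derivation:
Walk down from root: H -> B -> E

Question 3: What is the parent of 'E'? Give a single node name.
Scan adjacency: E appears as child of B

Answer: B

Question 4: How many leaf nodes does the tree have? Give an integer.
Leaves (nodes with no children): A, E, G, J

Answer: 4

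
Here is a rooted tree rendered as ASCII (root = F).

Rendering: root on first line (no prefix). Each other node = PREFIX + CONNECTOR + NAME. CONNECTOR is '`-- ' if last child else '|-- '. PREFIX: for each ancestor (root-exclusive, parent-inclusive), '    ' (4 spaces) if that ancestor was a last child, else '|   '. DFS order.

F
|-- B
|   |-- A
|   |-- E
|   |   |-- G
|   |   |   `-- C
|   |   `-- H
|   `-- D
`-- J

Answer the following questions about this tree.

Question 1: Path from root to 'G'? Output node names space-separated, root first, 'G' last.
Walk down from root: F -> B -> E -> G

Answer: F B E G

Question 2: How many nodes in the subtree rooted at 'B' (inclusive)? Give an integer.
Subtree rooted at B contains: A, B, C, D, E, G, H
Count = 7

Answer: 7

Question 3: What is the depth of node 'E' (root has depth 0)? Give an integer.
Path from root to E: F -> B -> E
Depth = number of edges = 2

Answer: 2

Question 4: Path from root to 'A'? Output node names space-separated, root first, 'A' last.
Walk down from root: F -> B -> A

Answer: F B A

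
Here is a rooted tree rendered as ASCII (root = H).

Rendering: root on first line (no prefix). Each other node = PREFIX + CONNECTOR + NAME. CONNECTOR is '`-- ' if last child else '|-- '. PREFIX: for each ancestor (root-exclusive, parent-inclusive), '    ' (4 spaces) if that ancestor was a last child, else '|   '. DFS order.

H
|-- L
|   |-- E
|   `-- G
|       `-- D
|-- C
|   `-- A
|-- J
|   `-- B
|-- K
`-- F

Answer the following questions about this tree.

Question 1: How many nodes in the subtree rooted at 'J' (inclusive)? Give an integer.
Subtree rooted at J contains: B, J
Count = 2

Answer: 2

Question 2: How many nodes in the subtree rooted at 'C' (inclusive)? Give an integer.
Answer: 2

Derivation:
Subtree rooted at C contains: A, C
Count = 2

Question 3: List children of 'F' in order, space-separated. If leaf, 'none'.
Node F's children (from adjacency): (leaf)

Answer: none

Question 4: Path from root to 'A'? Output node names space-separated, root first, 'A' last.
Answer: H C A

Derivation:
Walk down from root: H -> C -> A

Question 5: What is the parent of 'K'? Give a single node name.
Scan adjacency: K appears as child of H

Answer: H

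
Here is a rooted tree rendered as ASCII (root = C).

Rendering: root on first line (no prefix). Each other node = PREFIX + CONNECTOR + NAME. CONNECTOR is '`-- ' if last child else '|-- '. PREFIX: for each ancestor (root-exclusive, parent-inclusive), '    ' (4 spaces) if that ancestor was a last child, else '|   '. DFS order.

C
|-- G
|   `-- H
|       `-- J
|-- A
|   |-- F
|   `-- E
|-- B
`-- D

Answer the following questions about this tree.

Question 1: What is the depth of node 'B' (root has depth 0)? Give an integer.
Answer: 1

Derivation:
Path from root to B: C -> B
Depth = number of edges = 1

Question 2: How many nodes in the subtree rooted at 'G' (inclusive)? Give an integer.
Answer: 3

Derivation:
Subtree rooted at G contains: G, H, J
Count = 3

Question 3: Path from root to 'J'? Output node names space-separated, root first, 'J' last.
Walk down from root: C -> G -> H -> J

Answer: C G H J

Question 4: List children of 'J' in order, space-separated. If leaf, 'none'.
Answer: none

Derivation:
Node J's children (from adjacency): (leaf)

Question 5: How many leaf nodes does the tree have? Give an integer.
Answer: 5

Derivation:
Leaves (nodes with no children): B, D, E, F, J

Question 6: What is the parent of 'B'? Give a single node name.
Scan adjacency: B appears as child of C

Answer: C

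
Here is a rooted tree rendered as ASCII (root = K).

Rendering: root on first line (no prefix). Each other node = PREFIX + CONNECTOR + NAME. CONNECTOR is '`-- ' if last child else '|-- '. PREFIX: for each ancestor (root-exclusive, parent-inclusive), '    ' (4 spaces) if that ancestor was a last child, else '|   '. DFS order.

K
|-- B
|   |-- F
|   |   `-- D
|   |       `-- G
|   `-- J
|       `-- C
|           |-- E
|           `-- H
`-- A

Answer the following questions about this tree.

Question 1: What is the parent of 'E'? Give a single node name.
Answer: C

Derivation:
Scan adjacency: E appears as child of C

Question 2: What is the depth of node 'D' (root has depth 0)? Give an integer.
Path from root to D: K -> B -> F -> D
Depth = number of edges = 3

Answer: 3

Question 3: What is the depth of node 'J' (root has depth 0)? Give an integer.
Answer: 2

Derivation:
Path from root to J: K -> B -> J
Depth = number of edges = 2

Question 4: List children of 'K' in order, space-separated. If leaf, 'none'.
Answer: B A

Derivation:
Node K's children (from adjacency): B, A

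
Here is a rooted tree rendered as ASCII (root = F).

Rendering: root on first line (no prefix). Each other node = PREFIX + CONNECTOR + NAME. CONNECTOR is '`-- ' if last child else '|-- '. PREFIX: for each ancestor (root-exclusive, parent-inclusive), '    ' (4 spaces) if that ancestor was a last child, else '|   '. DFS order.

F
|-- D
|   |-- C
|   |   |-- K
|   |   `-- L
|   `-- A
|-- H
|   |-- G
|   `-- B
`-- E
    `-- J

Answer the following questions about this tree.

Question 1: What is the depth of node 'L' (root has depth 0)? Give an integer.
Answer: 3

Derivation:
Path from root to L: F -> D -> C -> L
Depth = number of edges = 3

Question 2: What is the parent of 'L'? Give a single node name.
Answer: C

Derivation:
Scan adjacency: L appears as child of C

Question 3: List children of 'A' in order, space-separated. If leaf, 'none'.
Node A's children (from adjacency): (leaf)

Answer: none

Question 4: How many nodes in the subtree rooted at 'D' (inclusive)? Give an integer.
Answer: 5

Derivation:
Subtree rooted at D contains: A, C, D, K, L
Count = 5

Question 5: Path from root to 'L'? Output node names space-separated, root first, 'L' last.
Answer: F D C L

Derivation:
Walk down from root: F -> D -> C -> L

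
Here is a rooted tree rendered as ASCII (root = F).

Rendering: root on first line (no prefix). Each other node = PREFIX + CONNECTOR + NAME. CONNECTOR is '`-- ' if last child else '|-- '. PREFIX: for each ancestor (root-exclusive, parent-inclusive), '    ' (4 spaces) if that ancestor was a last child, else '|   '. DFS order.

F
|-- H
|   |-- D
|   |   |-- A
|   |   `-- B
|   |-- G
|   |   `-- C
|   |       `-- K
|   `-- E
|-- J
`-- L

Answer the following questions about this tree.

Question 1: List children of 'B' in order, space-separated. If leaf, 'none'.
Answer: none

Derivation:
Node B's children (from adjacency): (leaf)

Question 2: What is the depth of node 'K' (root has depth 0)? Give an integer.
Answer: 4

Derivation:
Path from root to K: F -> H -> G -> C -> K
Depth = number of edges = 4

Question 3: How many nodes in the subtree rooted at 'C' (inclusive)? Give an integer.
Answer: 2

Derivation:
Subtree rooted at C contains: C, K
Count = 2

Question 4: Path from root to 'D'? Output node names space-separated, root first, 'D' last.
Walk down from root: F -> H -> D

Answer: F H D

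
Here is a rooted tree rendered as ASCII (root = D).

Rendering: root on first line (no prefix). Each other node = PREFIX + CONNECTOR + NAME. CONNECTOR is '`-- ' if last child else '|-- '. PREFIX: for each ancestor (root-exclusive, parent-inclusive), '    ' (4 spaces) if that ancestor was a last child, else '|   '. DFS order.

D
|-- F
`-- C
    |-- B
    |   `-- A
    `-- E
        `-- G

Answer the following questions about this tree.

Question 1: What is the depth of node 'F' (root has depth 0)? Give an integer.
Path from root to F: D -> F
Depth = number of edges = 1

Answer: 1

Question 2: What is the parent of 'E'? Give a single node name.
Scan adjacency: E appears as child of C

Answer: C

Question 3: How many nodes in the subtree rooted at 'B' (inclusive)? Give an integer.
Answer: 2

Derivation:
Subtree rooted at B contains: A, B
Count = 2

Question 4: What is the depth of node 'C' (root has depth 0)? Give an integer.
Answer: 1

Derivation:
Path from root to C: D -> C
Depth = number of edges = 1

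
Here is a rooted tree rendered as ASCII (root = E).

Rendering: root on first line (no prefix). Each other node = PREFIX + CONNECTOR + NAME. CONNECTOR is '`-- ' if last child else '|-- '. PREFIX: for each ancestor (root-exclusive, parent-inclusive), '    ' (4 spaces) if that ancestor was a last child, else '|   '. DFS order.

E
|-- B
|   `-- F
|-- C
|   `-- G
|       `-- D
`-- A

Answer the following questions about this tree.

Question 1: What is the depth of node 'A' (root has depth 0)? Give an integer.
Path from root to A: E -> A
Depth = number of edges = 1

Answer: 1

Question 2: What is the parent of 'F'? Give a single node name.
Scan adjacency: F appears as child of B

Answer: B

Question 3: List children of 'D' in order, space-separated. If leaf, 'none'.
Node D's children (from adjacency): (leaf)

Answer: none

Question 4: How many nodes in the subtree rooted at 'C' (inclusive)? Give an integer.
Answer: 3

Derivation:
Subtree rooted at C contains: C, D, G
Count = 3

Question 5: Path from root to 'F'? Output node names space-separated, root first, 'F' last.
Answer: E B F

Derivation:
Walk down from root: E -> B -> F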